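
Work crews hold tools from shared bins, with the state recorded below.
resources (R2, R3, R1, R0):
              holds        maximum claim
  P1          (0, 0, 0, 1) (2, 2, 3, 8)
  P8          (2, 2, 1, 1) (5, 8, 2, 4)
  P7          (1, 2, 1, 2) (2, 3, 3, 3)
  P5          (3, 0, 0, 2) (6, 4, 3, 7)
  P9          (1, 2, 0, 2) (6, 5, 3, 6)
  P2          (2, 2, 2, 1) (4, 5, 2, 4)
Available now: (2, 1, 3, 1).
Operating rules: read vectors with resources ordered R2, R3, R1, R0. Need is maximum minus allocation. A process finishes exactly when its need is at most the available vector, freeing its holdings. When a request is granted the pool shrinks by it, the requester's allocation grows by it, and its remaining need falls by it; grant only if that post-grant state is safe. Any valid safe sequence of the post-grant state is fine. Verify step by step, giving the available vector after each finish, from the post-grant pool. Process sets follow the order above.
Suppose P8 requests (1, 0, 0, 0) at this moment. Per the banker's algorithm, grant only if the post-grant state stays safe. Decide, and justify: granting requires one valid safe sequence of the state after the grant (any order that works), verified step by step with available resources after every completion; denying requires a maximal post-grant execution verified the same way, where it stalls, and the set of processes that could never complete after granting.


DENY. Granting would leave the state unsafe.
Key observation: after P7, P2 the pool peaks at (4, 5, 6, 4), and each blocked process is short somewhere: P1 on R0; P8 on R3; P5 on R0; P9 on R2.
Pretend the grant happened; the run P7, P2 goes as far as possible. Verifying each step:
  pool = (1, 1, 3, 1)
  P7: need (1, 1, 2, 1) fits (1, 1, 3, 1); releases (1, 2, 1, 2), pool now (2, 3, 4, 3)
  P2: need (2, 3, 0, 3) fits (2, 3, 4, 3); releases (2, 2, 2, 1), pool now (4, 5, 6, 4)
  P1 still needs (2, 2, 3, 7) but only (4, 5, 6, 4) is free — short on R0
  P8 still needs (2, 6, 1, 3) but only (4, 5, 6, 4) is free — short on R3
  P5 still needs (3, 4, 3, 5) but only (4, 5, 6, 4) is free — short on R0
  P9 still needs (5, 3, 3, 4) but only (4, 5, 6, 4) is free — short on R2
Had the request been granted, P1, P8, P5 and P9 could never finish.


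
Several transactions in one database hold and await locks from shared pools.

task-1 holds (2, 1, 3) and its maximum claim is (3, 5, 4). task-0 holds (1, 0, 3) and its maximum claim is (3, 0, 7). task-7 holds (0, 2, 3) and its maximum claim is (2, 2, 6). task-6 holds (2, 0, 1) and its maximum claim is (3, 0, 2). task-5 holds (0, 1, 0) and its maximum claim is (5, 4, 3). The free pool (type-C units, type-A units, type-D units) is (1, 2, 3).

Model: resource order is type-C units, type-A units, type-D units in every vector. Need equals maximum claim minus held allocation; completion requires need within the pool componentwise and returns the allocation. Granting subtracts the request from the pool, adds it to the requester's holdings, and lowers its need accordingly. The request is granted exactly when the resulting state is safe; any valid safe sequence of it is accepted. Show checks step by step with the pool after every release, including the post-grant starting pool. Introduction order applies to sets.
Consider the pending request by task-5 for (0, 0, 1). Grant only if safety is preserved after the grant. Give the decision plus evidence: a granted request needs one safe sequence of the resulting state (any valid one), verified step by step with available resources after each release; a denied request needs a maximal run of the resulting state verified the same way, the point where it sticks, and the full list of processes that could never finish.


GRANT: granting preserves safety; a valid post-grant sequence is task-6, task-7, task-0, task-1, task-5.
Key observation: the transfer keeps a workable pool ((1, 2, 2)); task-6 starts the safe sequence.
Check on the post-grant state, step by step:
  pool = (1, 2, 2)
  task-6: need (1, 0, 1) fits (1, 2, 2); releases (2, 0, 1), pool now (3, 2, 3)
  task-7: need (2, 0, 3) fits (3, 2, 3); releases (0, 2, 3), pool now (3, 4, 6)
  task-0: need (2, 0, 4) fits (3, 4, 6); releases (1, 0, 3), pool now (4, 4, 9)
  task-1: need (1, 4, 1) fits (4, 4, 9); releases (2, 1, 3), pool now (6, 5, 12)
  task-5: need (5, 3, 2) fits (6, 5, 12); releases (0, 1, 1), pool now (6, 6, 13)


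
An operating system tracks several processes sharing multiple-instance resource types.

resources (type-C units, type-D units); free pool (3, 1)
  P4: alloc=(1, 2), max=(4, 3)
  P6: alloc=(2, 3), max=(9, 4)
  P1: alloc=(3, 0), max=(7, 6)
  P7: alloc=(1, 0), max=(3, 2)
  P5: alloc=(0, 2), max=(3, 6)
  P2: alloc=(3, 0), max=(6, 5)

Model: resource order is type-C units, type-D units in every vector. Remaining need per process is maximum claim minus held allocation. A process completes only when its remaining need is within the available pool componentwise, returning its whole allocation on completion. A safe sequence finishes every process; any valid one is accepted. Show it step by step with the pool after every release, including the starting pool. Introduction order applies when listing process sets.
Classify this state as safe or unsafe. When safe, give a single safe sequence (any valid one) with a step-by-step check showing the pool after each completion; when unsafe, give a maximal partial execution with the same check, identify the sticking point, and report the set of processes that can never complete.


UNSAFE.
Key observation: after P4, P7 the pool peaks at (5, 3), and each blocked process is short somewhere: P6 on type-C units; P1 on type-D units; P5 on type-D units; P2 on type-D units.
The run P4, P7 cannot be extended any further. Verifying each step:
  pool = (3, 1)
  run P4 (needs (3, 1), free (3, 1)); after release of (1, 2) the pool is (4, 3)
  run P7 (needs (2, 2), free (4, 3)); after release of (1, 0) the pool is (5, 3)
  P6 cannot run: need (7, 1) vs free (5, 3) (insufficient type-C units)
  P1 cannot run: need (4, 6) vs free (5, 3) (insufficient type-D units)
  P5 cannot run: need (3, 4) vs free (5, 3) (insufficient type-D units)
  P2 cannot run: need (3, 5) vs free (5, 3) (insufficient type-D units)
Permanently blocked: P6, P1, P5 and P2.


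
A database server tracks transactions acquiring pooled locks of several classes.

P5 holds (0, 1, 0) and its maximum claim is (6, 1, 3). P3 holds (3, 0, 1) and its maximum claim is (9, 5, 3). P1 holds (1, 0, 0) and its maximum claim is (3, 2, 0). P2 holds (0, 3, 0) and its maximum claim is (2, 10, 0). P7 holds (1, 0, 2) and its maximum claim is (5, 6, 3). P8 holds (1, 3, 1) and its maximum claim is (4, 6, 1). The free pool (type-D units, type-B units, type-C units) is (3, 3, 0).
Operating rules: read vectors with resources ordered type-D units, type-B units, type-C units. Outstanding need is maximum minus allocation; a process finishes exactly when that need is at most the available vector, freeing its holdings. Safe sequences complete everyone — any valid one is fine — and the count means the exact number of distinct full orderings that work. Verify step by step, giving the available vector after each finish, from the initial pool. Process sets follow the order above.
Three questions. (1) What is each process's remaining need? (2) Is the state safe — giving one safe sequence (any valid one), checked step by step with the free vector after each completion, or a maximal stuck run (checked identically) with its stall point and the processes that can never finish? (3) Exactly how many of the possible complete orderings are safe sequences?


(1) Need matrix, components ordered type-D units, type-B units, type-C units:
  P5: (6, 0, 3)
  P3: (6, 5, 2)
  P1: (2, 2, 0)
  P2: (2, 7, 0)
  P7: (4, 6, 1)
  P8: (3, 3, 0)
(2) SAFE, for example via the order P1, P8, P7, P5, P3, P2.
Key observation: reading the order forward, P8 is the first process whose need (3, 3, 0) meets the free pool (4, 3, 0) exactly on a resource it requests.
Step-by-step check:
  pool = (3, 3, 0)
  run P1 (needs (2, 2, 0), free (3, 3, 0)); after release of (1, 0, 0) the pool is (4, 3, 0)
  run P8 (needs (3, 3, 0), free (4, 3, 0)); after release of (1, 3, 1) the pool is (5, 6, 1)
  run P7 (needs (4, 6, 1), free (5, 6, 1)); after release of (1, 0, 2) the pool is (6, 6, 3)
  run P5 (needs (6, 0, 3), free (6, 6, 3)); after release of (0, 1, 0) the pool is (6, 7, 3)
  run P3 (needs (6, 5, 2), free (6, 7, 3)); after release of (3, 0, 1) the pool is (9, 7, 4)
  run P2 (needs (2, 7, 0), free (9, 7, 4)); after release of (0, 3, 0) the pool is (9, 10, 4)
(3) Exactly 9 of the possible complete orderings are safe sequences.


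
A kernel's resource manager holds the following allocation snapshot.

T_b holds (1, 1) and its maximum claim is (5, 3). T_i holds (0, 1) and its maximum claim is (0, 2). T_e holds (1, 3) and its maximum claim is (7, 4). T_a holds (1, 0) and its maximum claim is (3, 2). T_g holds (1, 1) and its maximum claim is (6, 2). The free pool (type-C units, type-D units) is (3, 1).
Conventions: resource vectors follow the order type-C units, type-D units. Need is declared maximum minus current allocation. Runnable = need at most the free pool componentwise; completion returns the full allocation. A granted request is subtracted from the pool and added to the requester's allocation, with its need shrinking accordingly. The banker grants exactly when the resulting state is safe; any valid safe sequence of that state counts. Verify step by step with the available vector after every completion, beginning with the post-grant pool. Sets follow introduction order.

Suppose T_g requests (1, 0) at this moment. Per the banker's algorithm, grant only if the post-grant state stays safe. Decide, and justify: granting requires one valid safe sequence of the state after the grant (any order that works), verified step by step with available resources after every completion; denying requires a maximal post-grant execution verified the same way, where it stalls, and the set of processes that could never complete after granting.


DENY: after the grant no complete ordering would exist.
Key observation: the wall is type-C units: completing T_i, T_a brings the pool only to (3, 2), and all the rest need more.
On the post-grant state, T_i, T_a is a maximal run — nothing extends it. Check, step by step:
  pool = (2, 1)
  run T_i (needs (0, 1), free (2, 1)); after release of (0, 1) the pool is (2, 2)
  run T_a (needs (2, 2), free (2, 2)); after release of (1, 0) the pool is (3, 2)
  T_b cannot run: need (4, 2) vs free (3, 2) (insufficient type-C units)
  T_e cannot run: need (6, 1) vs free (3, 2) (insufficient type-C units)
  T_g cannot run: need (4, 1) vs free (3, 2) (insufficient type-C units)
Had the request been granted, T_b, T_e and T_g could never finish.


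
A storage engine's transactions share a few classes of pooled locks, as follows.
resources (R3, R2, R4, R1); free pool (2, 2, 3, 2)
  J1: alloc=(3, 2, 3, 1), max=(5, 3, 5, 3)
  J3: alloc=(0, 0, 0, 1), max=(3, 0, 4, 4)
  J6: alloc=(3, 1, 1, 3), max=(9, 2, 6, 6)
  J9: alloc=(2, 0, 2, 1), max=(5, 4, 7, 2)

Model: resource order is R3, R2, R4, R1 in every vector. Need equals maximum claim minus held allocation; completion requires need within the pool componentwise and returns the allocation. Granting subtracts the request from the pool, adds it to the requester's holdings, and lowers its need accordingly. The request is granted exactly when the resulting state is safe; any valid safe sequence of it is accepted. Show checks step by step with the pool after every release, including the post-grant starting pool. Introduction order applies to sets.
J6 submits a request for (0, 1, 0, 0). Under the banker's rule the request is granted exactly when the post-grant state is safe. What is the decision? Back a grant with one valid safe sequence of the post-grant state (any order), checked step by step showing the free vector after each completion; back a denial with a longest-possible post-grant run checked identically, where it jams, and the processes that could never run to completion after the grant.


DENY: after the grant no complete ordering would exist.
Key observation: after J1, J3 the pool peaks at (5, 3, 6, 4), and each blocked process is short somewhere: J6 on R3; J9 on R2.
After a pretend grant, a maximal execution: J1, J3 — then nothing else fits. Walking it through:
  pool = (2, 1, 3, 2)
  J1 needs (2, 1, 2, 2) <= (2, 1, 3, 2) -> finishes; pool += (3, 2, 3, 1) = (5, 3, 6, 3)
  J3 needs (3, 0, 4, 3) <= (5, 3, 6, 3) -> finishes; pool += (0, 0, 0, 1) = (5, 3, 6, 4)
  blocked: J6 wants (6, 0, 5, 3), pool (5, 3, 6, 4) — not enough R3
  blocked: J9 wants (3, 4, 5, 1), pool (5, 3, 6, 4) — not enough R2
Had the request been granted, J6 and J9 could never finish.


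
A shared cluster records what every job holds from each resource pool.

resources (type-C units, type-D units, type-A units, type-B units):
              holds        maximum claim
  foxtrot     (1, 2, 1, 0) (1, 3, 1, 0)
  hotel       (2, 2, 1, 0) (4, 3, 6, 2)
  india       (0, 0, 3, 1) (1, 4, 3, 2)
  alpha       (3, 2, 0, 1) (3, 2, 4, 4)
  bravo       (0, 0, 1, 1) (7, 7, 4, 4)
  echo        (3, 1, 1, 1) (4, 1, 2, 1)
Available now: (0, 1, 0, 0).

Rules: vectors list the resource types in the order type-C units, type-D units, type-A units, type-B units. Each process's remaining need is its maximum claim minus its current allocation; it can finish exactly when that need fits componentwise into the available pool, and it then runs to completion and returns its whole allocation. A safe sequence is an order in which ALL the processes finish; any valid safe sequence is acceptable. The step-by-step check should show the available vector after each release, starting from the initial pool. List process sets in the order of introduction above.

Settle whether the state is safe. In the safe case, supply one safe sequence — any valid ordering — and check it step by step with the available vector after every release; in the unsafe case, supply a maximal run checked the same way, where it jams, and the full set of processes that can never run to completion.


UNSAFE — no complete ordering exists.
Key observation: after foxtrot, echo, india, hotel complete, (6, 6, 6, 2) is the best the pool ever gets, yet each leftover process wants more type-B units.
The run foxtrot, echo, india, hotel cannot be extended any further. Check, step by step:
  pool = (0, 1, 0, 0)
  foxtrot: need (0, 1, 0, 0) fits (0, 1, 0, 0); releases (1, 2, 1, 0), pool now (1, 3, 1, 0)
  echo: need (1, 0, 1, 0) fits (1, 3, 1, 0); releases (3, 1, 1, 1), pool now (4, 4, 2, 1)
  india: need (1, 4, 0, 1) fits (4, 4, 2, 1); releases (0, 0, 3, 1), pool now (4, 4, 5, 2)
  hotel: need (2, 1, 5, 2) fits (4, 4, 5, 2); releases (2, 2, 1, 0), pool now (6, 6, 6, 2)
  alpha cannot run: need (0, 0, 4, 3) vs free (6, 6, 6, 2) (insufficient type-B units)
  bravo cannot run: need (7, 7, 3, 3) vs free (6, 6, 6, 2) (insufficient type-C units, type-D units and type-B units)
Never able to finish: alpha and bravo.


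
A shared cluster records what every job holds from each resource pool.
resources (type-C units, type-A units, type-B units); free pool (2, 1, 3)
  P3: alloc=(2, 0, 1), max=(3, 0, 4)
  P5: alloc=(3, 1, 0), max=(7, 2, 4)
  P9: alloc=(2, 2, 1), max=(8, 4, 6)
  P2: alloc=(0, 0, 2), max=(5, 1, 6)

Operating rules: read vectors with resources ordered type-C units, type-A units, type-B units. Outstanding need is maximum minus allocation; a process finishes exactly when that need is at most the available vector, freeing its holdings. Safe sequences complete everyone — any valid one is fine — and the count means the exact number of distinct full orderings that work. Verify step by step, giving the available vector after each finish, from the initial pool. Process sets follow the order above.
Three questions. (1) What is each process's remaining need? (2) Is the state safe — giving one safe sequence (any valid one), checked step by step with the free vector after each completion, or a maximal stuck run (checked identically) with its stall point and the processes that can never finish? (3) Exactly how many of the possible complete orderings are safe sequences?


(1) Outstanding need per process (order type-C units, type-A units, type-B units):
  P3: (1, 0, 3)
  P5: (4, 1, 4)
  P9: (6, 2, 5)
  P2: (5, 1, 4)
(2) SAFE, for example via the order P3, P5, P2, P9.
Key observation: P3 marks the first exact bind of the order: its need (1, 0, 3) fits the free (2, 1, 3) with zero slack on a requested resource.
Verifying each step:
  pool = (2, 1, 3)
  run P3 (needs (1, 0, 3), free (2, 1, 3)); after release of (2, 0, 1) the pool is (4, 1, 4)
  run P5 (needs (4, 1, 4), free (4, 1, 4)); after release of (3, 1, 0) the pool is (7, 2, 4)
  run P2 (needs (5, 1, 4), free (7, 2, 4)); after release of (0, 0, 2) the pool is (7, 2, 6)
  run P9 (needs (6, 2, 5), free (7, 2, 6)); after release of (2, 2, 1) the pool is (9, 4, 7)
(3) Precisely 1 of the possible complete orderings is a safe sequence.


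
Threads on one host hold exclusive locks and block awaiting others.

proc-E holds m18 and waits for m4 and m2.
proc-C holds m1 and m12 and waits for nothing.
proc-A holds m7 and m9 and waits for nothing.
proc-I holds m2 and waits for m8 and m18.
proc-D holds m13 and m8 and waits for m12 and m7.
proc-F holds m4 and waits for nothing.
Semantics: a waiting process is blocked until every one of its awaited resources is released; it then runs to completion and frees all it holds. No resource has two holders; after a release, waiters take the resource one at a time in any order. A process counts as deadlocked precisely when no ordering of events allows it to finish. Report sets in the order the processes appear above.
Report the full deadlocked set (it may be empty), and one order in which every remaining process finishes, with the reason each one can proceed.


The deadlocked set is proc-E and proc-I.
Key observation: the waits loop around proc-E -> proc-I -> proc-E with no way out; no other process is dragged down with it.
A valid finishing order for the others: proc-A, proc-F, proc-C, proc-D.
Step-by-step check:
  run proc-A (it waits on nothing); releases m7 and m9
  run proc-F (it waits on nothing); releases m4
  run proc-C (it waits on nothing); releases m1 and m12
  run proc-D (all its waits — m12 and m7 — are resolved); releases m13 and m8


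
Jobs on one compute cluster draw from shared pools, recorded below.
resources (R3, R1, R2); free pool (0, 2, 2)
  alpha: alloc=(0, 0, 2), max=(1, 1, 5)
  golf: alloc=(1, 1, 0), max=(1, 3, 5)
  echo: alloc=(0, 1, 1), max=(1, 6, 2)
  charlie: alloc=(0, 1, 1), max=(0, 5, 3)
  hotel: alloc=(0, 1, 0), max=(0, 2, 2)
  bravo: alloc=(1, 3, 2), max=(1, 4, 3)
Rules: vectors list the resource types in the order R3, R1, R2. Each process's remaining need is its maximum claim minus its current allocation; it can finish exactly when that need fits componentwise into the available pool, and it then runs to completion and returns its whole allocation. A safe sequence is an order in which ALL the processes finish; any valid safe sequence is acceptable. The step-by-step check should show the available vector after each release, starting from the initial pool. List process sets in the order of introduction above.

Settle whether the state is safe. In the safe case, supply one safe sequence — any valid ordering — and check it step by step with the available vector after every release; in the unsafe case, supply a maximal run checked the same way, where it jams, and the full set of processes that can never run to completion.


SAFE. One safe sequence: bravo, charlie, alpha, hotel, echo, golf.
Key observation: alpha is the earliest step where a requested resource binds exactly: need (1, 1, 3), pool (1, 6, 5) at its turn.
Walking it through:
  pool = (0, 2, 2)
  bravo: need (0, 1, 1) fits (0, 2, 2); releases (1, 3, 2), pool now (1, 5, 4)
  charlie: need (0, 4, 2) fits (1, 5, 4); releases (0, 1, 1), pool now (1, 6, 5)
  alpha: need (1, 1, 3) fits (1, 6, 5); releases (0, 0, 2), pool now (1, 6, 7)
  hotel: need (0, 1, 2) fits (1, 6, 7); releases (0, 1, 0), pool now (1, 7, 7)
  echo: need (1, 5, 1) fits (1, 7, 7); releases (0, 1, 1), pool now (1, 8, 8)
  golf: need (0, 2, 5) fits (1, 8, 8); releases (1, 1, 0), pool now (2, 9, 8)


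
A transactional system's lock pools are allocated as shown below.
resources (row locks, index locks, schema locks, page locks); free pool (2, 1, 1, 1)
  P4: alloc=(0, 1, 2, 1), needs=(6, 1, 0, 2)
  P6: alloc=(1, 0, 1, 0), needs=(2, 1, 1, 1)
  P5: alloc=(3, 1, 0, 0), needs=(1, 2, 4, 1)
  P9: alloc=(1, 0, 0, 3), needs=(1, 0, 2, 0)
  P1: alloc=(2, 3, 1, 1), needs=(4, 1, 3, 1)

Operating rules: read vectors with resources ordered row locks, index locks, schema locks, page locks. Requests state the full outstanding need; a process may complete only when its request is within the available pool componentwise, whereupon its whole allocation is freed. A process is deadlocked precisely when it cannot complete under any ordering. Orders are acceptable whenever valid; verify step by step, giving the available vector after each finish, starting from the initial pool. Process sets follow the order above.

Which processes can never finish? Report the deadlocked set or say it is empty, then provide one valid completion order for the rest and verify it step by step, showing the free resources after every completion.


Deadlocked set: P4, P5 and P1.
Key observation: after P6, P9 the pool peaks at (4, 1, 2, 4), and each blocked process is short somewhere: P4 on row locks; P5 on index locks, schema locks; P1 on schema locks.
A valid finishing order for the others: P6, P9. Walking it through:
  pool = (2, 1, 1, 1)
  P6 needs (2, 1, 1, 1) <= (2, 1, 1, 1) -> finishes; pool += (1, 0, 1, 0) = (3, 1, 2, 1)
  P9 needs (1, 0, 2, 0) <= (3, 1, 2, 1) -> finishes; pool += (1, 0, 0, 3) = (4, 1, 2, 4)
The blocked processes can never fit:
  blocked: P4 wants (6, 1, 0, 2), pool (4, 1, 2, 4) — not enough row locks
  blocked: P5 wants (1, 2, 4, 1), pool (4, 1, 2, 4) — not enough index locks and schema locks
  blocked: P1 wants (4, 1, 3, 1), pool (4, 1, 2, 4) — not enough schema locks


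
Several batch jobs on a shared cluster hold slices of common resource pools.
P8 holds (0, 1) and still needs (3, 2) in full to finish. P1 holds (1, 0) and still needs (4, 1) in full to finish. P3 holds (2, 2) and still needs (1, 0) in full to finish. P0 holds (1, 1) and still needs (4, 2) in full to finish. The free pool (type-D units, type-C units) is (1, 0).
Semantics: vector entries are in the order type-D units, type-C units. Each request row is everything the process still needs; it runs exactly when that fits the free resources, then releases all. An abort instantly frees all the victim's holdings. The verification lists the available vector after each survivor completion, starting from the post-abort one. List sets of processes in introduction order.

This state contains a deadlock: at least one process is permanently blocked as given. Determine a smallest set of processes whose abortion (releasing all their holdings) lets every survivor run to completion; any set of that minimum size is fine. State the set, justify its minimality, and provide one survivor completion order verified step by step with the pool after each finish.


The answer: abort P1.
Key observation: the deadlocked P0 becomes finishable only because P1 released (1, 0); it completes at step 2 below.
No smaller set exists: with zero aborts the deadlock remains.
One survivor order: P3, P0, P8. Walking it through (post-abort pool first):
  pool = (2, 0)
  P3: need (1, 0) fits (2, 0); releases (2, 2), pool now (4, 2)
  P0: need (4, 2) fits (4, 2); releases (1, 1), pool now (5, 3)
  P8: need (3, 2) fits (5, 3); releases (0, 1), pool now (5, 4)


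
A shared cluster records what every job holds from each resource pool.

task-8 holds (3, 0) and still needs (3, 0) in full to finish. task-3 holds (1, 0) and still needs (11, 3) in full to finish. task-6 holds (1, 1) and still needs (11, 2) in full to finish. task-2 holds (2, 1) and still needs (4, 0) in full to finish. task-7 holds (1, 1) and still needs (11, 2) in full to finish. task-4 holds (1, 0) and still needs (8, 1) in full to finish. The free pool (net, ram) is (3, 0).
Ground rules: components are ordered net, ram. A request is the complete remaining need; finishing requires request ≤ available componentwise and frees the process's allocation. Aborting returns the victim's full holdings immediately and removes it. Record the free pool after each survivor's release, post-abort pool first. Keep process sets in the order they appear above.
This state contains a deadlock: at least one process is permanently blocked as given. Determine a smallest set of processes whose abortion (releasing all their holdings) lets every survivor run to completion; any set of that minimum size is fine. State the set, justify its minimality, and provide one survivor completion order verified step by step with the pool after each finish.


The answer: abort task-6 and task-7.
Key observation: task-3 could never have finished before the abort; with (2, 2) returned by task-6 and task-7, it fits at step 4.
No one abort is enough; case by case: task-8 alone leaves task-3 blocked (short on net and ram); task-3 alone leaves task-6 blocked (short on net and ram); task-6 alone leaves task-3 blocked (short on net and ram); task-2 alone leaves task-3 blocked (short on net and ram); task-7 alone leaves task-3 blocked (short on net and ram); task-4 alone leaves task-3 blocked (short on net and ram).
One survivor order: task-8, task-2, task-4, task-3. Check, step by step (post-abort pool first):
  pool = (5, 2)
  task-8 needs (3, 0) <= (5, 2) -> finishes; pool += (3, 0) = (8, 2)
  task-2 needs (4, 0) <= (8, 2) -> finishes; pool += (2, 1) = (10, 3)
  task-4 needs (8, 1) <= (10, 3) -> finishes; pool += (1, 0) = (11, 3)
  task-3 needs (11, 3) <= (11, 3) -> finishes; pool += (1, 0) = (12, 3)


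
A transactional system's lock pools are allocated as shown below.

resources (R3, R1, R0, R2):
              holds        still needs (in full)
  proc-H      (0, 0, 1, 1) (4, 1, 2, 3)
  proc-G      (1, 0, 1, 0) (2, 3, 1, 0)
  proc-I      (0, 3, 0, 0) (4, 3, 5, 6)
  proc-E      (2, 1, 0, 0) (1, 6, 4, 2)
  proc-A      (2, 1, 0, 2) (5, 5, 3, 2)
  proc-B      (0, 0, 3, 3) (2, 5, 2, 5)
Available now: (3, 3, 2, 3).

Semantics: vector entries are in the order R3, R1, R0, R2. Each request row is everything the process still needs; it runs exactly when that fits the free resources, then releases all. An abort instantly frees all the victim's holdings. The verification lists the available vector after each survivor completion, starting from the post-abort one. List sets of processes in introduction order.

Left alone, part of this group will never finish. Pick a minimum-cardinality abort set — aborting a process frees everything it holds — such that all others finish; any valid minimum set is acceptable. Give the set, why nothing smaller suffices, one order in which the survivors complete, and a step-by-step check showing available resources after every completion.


The answer: abort proc-I.
Key observation: proc-E was stuck for good until proc-I gave back (0, 3, 0, 0); in the order shown it finishes at step 3.
No smaller set exists: with zero aborts the deadlock remains.
The survivors complete as proc-G, proc-H, proc-E, proc-A, proc-B. Check, step by step (starting from the post-abort pool):
  pool = (3, 6, 2, 3)
  run proc-G (needs (2, 3, 1, 0), free (3, 6, 2, 3)); after release of (1, 0, 1, 0) the pool is (4, 6, 3, 3)
  run proc-H (needs (4, 1, 2, 3), free (4, 6, 3, 3)); after release of (0, 0, 1, 1) the pool is (4, 6, 4, 4)
  run proc-E (needs (1, 6, 4, 2), free (4, 6, 4, 4)); after release of (2, 1, 0, 0) the pool is (6, 7, 4, 4)
  run proc-A (needs (5, 5, 3, 2), free (6, 7, 4, 4)); after release of (2, 1, 0, 2) the pool is (8, 8, 4, 6)
  run proc-B (needs (2, 5, 2, 5), free (8, 8, 4, 6)); after release of (0, 0, 3, 3) the pool is (8, 8, 7, 9)


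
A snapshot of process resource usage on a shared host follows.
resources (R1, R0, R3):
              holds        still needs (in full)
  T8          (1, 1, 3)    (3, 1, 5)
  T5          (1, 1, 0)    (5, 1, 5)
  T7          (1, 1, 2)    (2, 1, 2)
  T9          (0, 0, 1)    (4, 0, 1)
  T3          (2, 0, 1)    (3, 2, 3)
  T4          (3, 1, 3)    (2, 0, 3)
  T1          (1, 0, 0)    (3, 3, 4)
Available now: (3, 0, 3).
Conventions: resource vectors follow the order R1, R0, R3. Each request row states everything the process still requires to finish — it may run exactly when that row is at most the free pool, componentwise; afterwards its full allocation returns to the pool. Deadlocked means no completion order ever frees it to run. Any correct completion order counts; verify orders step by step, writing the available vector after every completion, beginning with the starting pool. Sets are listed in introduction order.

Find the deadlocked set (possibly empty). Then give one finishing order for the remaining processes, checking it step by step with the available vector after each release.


The deadlocked set is empty.
Key observation: starting with T4, each completion frees enough for the next — no one is permanently blocked.
One completion order for the rest: T4, T5, T3, T9, T8, T7, T1. Step-by-step check:
  pool = (3, 0, 3)
  T4: need (2, 0, 3) fits (3, 0, 3); releases (3, 1, 3), pool now (6, 1, 6)
  T5: need (5, 1, 5) fits (6, 1, 6); releases (1, 1, 0), pool now (7, 2, 6)
  T3: need (3, 2, 3) fits (7, 2, 6); releases (2, 0, 1), pool now (9, 2, 7)
  T9: need (4, 0, 1) fits (9, 2, 7); releases (0, 0, 1), pool now (9, 2, 8)
  T8: need (3, 1, 5) fits (9, 2, 8); releases (1, 1, 3), pool now (10, 3, 11)
  T7: need (2, 1, 2) fits (10, 3, 11); releases (1, 1, 2), pool now (11, 4, 13)
  T1: need (3, 3, 4) fits (11, 4, 13); releases (1, 0, 0), pool now (12, 4, 13)


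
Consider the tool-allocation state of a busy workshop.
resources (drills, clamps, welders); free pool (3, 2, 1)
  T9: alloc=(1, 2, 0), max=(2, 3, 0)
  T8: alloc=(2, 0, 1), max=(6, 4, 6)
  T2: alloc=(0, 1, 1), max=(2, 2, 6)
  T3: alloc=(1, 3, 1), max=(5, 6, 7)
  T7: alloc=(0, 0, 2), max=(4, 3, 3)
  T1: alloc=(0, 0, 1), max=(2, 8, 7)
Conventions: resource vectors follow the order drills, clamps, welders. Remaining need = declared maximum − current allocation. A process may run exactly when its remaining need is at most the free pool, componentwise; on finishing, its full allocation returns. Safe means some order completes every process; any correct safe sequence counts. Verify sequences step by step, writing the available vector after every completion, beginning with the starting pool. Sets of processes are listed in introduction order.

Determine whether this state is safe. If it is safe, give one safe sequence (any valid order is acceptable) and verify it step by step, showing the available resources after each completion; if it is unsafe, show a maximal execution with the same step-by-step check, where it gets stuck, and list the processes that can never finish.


UNSAFE.
Key observation: once T9, T7 finish, the pool peaks at (4, 4, 3) — and every remaining process still needs more welders than that.
A maximal execution: T9, T7 — then nothing else fits. Step-by-step check:
  pool = (3, 2, 1)
  T9 needs (1, 1, 0) <= (3, 2, 1) -> finishes; pool += (1, 2, 0) = (4, 4, 1)
  T7 needs (4, 3, 1) <= (4, 4, 1) -> finishes; pool += (0, 0, 2) = (4, 4, 3)
  blocked: T8 wants (4, 4, 5), pool (4, 4, 3) — not enough welders
  blocked: T2 wants (2, 1, 5), pool (4, 4, 3) — not enough welders
  blocked: T3 wants (4, 3, 6), pool (4, 4, 3) — not enough welders
  blocked: T1 wants (2, 8, 6), pool (4, 4, 3) — not enough clamps and welders
Never able to finish: T8, T2, T3 and T1.


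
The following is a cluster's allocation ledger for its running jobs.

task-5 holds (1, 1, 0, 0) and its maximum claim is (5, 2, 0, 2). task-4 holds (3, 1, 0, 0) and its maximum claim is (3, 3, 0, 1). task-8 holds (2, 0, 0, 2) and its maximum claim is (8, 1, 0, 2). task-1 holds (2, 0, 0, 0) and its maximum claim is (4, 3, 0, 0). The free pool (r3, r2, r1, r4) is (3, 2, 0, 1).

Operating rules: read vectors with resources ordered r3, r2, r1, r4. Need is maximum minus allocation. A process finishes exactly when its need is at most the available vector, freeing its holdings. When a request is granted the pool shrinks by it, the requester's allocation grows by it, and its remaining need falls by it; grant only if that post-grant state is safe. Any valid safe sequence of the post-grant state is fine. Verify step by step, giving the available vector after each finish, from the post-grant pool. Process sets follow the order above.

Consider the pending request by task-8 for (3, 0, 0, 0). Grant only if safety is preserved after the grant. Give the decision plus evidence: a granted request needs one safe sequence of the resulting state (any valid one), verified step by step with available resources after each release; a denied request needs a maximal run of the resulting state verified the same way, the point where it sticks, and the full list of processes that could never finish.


GRANT — the state after the grant stays safe, e.g. via task-4, task-8, task-5, task-1.
Key observation: granting shrinks the pool to (0, 2, 0, 1), yet task-4 still fits and the chain goes through.
Verifying the post-grant state step by step:
  pool = (0, 2, 0, 1)
  task-4: need (0, 2, 0, 1) fits (0, 2, 0, 1); releases (3, 1, 0, 0), pool now (3, 3, 0, 1)
  task-8: need (3, 1, 0, 0) fits (3, 3, 0, 1); releases (5, 0, 0, 2), pool now (8, 3, 0, 3)
  task-5: need (4, 1, 0, 2) fits (8, 3, 0, 3); releases (1, 1, 0, 0), pool now (9, 4, 0, 3)
  task-1: need (2, 3, 0, 0) fits (9, 4, 0, 3); releases (2, 0, 0, 0), pool now (11, 4, 0, 3)


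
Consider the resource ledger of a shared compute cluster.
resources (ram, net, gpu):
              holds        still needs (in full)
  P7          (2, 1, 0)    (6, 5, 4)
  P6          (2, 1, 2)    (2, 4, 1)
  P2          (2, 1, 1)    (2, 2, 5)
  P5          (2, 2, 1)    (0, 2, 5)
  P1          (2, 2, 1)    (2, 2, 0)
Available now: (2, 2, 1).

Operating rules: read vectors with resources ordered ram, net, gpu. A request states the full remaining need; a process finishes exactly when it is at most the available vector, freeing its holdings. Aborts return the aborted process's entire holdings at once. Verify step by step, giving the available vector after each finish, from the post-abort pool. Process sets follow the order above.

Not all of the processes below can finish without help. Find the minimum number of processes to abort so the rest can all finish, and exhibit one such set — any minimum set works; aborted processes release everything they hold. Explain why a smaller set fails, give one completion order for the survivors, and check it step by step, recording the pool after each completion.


Abort P5.
Key observation: P2 could never have finished before the abort; with (2, 2, 1) returned by P5, it fits at step 4.
No smaller set exists: with zero aborts the deadlock remains.
Survivors finish in the order: P6, P1, P7, P2. Check, step by step (pool after the aborts first):
  pool = (4, 4, 2)
  run P6 (needs (2, 4, 1), free (4, 4, 2)); after release of (2, 1, 2) the pool is (6, 5, 4)
  run P1 (needs (2, 2, 0), free (6, 5, 4)); after release of (2, 2, 1) the pool is (8, 7, 5)
  run P7 (needs (6, 5, 4), free (8, 7, 5)); after release of (2, 1, 0) the pool is (10, 8, 5)
  run P2 (needs (2, 2, 5), free (10, 8, 5)); after release of (2, 1, 1) the pool is (12, 9, 6)


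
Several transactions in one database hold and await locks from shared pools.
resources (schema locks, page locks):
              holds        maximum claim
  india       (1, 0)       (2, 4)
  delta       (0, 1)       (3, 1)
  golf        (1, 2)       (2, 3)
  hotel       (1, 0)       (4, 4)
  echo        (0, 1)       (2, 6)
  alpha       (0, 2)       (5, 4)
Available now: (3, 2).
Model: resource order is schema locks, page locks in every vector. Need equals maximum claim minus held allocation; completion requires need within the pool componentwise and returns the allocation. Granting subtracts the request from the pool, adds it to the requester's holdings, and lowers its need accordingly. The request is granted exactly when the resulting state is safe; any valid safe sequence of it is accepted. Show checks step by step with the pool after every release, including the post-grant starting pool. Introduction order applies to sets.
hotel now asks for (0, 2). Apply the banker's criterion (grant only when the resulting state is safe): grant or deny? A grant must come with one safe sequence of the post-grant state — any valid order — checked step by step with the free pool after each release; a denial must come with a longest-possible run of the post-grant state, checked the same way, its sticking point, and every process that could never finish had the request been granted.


GRANT. The post-grant state is safe; one safe sequence: delta, golf, hotel, echo, india, alpha.
Key observation: after the grant the pool drops to (3, 0), which still lets delta finish first and unwind the rest.
Step-by-step check of the post-grant state:
  pool = (3, 0)
  delta needs (3, 0) <= (3, 0) -> finishes; pool += (0, 1) = (3, 1)
  golf needs (1, 1) <= (3, 1) -> finishes; pool += (1, 2) = (4, 3)
  hotel needs (3, 2) <= (4, 3) -> finishes; pool += (1, 2) = (5, 5)
  echo needs (2, 5) <= (5, 5) -> finishes; pool += (0, 1) = (5, 6)
  india needs (1, 4) <= (5, 6) -> finishes; pool += (1, 0) = (6, 6)
  alpha needs (5, 2) <= (6, 6) -> finishes; pool += (0, 2) = (6, 8)


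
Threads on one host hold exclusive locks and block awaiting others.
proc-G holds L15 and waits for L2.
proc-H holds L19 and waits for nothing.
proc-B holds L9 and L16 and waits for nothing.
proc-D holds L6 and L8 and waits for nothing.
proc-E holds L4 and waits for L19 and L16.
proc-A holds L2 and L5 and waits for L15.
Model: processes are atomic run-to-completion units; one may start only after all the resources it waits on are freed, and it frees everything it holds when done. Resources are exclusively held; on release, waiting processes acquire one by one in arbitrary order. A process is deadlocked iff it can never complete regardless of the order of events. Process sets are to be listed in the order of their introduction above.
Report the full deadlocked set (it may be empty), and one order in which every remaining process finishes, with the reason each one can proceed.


Deadlocked set: proc-G and proc-A.
Key observation: the cycle proc-G -> proc-A -> proc-G can never break — each member waits on the next; no other process is dragged down with it.
The rest can finish in the order proc-D, proc-H, proc-B, proc-E.
Check, step by step:
  proc-D: no waits; runs immediately, freeing L6 and L8
  proc-H: no waits; runs immediately, freeing L19
  proc-B: no waits; runs immediately, freeing L9 and L16
  proc-E waits on L19 and L16 — all released -> runs and releases L4


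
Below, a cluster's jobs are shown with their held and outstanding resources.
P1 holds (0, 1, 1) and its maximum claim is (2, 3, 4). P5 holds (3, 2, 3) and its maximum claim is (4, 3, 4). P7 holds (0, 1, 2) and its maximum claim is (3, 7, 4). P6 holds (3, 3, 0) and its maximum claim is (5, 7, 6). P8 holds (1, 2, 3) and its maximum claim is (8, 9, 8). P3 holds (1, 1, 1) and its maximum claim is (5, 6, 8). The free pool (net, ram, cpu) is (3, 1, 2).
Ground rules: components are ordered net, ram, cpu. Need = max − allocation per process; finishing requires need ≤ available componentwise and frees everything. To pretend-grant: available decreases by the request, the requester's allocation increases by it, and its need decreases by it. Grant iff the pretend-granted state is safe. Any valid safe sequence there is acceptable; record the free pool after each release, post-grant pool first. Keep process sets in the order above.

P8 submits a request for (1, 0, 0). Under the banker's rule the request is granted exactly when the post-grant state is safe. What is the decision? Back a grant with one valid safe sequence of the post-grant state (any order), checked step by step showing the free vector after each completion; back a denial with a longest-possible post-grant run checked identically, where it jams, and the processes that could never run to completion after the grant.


GRANT — the state after the grant stays safe, e.g. via P5, P1, P6, P8, P7, P3.
Key observation: with (2, 1, 2) left after the transfer, P5 can run at once — the state stays safe.
Step-by-step check of the post-grant state:
  pool = (2, 1, 2)
  run P5 (needs (1, 1, 1), free (2, 1, 2)); after release of (3, 2, 3) the pool is (5, 3, 5)
  run P1 (needs (2, 2, 3), free (5, 3, 5)); after release of (0, 1, 1) the pool is (5, 4, 6)
  run P6 (needs (2, 4, 6), free (5, 4, 6)); after release of (3, 3, 0) the pool is (8, 7, 6)
  run P8 (needs (6, 7, 5), free (8, 7, 6)); after release of (2, 2, 3) the pool is (10, 9, 9)
  run P7 (needs (3, 6, 2), free (10, 9, 9)); after release of (0, 1, 2) the pool is (10, 10, 11)
  run P3 (needs (4, 5, 7), free (10, 10, 11)); after release of (1, 1, 1) the pool is (11, 11, 12)
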